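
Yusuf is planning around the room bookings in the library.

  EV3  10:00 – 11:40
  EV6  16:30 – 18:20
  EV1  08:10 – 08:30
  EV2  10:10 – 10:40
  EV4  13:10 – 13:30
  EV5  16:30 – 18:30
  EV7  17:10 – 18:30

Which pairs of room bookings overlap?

Sorted by start: EV1, EV3, EV2, EV4, EV5, EV6, EV7.
EV3 starts after EV1 ends, so EV1 has no further overlaps.
EV2 starts before EV3 ends → EV3 and EV2 overlap.
EV4 starts after EV3 ends, so EV3 has no further overlaps.
EV4 starts after EV2 ends, so EV2 has no further overlaps.
EV5 starts after EV4 ends, so EV4 has no further overlaps.
EV6 starts before EV5 ends → EV5 and EV6 overlap.
EV7 starts before EV5 ends → EV5 and EV7 overlap.
EV7 starts before EV6 ends → EV6 and EV7 overlap.

EV2 & EV3, EV5 & EV6, EV5 & EV7, EV6 & EV7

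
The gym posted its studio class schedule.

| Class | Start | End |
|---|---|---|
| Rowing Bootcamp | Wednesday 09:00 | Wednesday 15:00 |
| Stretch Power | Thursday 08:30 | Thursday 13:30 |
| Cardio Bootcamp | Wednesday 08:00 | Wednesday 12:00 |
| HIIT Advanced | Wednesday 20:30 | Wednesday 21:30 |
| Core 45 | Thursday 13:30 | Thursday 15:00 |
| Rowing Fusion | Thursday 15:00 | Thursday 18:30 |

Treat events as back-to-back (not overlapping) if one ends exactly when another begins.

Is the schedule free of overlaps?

Two intervals overlap when each starts before the other ends.
Sorted by start: Cardio Bootcamp, Rowing Bootcamp, HIIT Advanced, Stretch Power, Core 45, Rowing Fusion.
Rowing Bootcamp starts before Cardio Bootcamp ends → Cardio Bootcamp and Rowing Bootcamp overlap.
That's a conflict, so the schedule is not conflict-free.

No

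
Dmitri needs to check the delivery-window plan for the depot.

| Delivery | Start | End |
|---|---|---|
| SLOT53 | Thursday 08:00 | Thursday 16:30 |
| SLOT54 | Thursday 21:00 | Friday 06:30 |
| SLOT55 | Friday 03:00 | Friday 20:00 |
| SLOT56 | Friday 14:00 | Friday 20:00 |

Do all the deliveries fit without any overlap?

Sorted by start: SLOT53, SLOT54, SLOT55, SLOT56.
SLOT54 starts after SLOT53 ends, so SLOT53 has no further overlaps.
SLOT55 starts before SLOT54 ends → SLOT54 and SLOT55 overlap.
That's a conflict, so the schedule is not conflict-free.

No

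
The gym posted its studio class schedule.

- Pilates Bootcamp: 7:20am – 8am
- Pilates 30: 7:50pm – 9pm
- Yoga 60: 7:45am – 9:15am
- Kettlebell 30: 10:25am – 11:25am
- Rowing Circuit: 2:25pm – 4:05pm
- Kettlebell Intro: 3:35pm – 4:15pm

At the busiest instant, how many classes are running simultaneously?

2

Sweep the timeline, counting +1 at each start and −1 at each end (ends before starts at a tie):
7:20am start Pilates Bootcamp → 1
7:45am start Yoga 60 → 2
8am end Pilates Bootcamp → 1
9:15am end Yoga 60 → 0
10:25am start Kettlebell 30 → 1
11:25am end Kettlebell 30 → 0
2:25pm start Rowing Circuit → 1
3:35pm start Kettlebell Intro → 2
4:05pm end Rowing Circuit → 1
4:15pm end Kettlebell Intro → 0
7:50pm start Pilates 30 → 1
9pm end Pilates 30 → 0
Peak is 2, at 7:45am (Pilates Bootcamp, Yoga 60).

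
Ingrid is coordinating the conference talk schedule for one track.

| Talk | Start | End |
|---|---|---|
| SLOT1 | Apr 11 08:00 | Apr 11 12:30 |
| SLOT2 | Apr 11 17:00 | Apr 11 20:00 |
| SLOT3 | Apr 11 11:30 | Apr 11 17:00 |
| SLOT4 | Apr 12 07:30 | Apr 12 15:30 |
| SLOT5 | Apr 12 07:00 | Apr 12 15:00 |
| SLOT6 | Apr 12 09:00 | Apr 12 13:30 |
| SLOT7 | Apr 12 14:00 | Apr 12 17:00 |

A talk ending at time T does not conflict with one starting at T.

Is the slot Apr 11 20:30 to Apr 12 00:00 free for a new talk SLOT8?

SLOT1: ends Apr 11 12:30 at or before SLOT8 starts Apr 11 20:30 → clear.
SLOT3: ends Apr 11 17:00 at or before SLOT8 starts Apr 11 20:30 → clear.
SLOT2: ends Apr 11 20:00 at or before SLOT8 starts Apr 11 20:30 → clear.
SLOT5: starts Apr 12 07:00 at or after SLOT8 ends Apr 12 00:00 → clear.
SLOT4: starts Apr 12 07:30 at or after SLOT8 ends Apr 12 00:00 → clear.
SLOT6: starts Apr 12 09:00 at or after SLOT8 ends Apr 12 00:00 → clear.
SLOT7: starts Apr 12 14:00 at or after SLOT8 ends Apr 12 00:00 → clear.

Yes — the slot is free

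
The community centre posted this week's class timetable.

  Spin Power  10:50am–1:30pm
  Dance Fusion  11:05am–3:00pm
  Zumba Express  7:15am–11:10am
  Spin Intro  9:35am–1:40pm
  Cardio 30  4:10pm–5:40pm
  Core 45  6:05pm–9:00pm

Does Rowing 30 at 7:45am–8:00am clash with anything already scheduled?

Zumba Express: starts 7:15am before Rowing 30 ends 8:00am, and ends 11:10am after Rowing 30 starts 7:45am → overlap.
Spin Intro: starts 9:35am at or after Rowing 30 ends 8:00am → clear.
Spin Power: starts 10:50am at or after Rowing 30 ends 8:00am → clear.
Dance Fusion: starts 11:05am at or after Rowing 30 ends 8:00am → clear.
Cardio 30: starts 4:10pm at or after Rowing 30 ends 8:00am → clear.
Core 45: starts 6:05pm at or after Rowing 30 ends 8:00am → clear.
Rowing 30 overlaps Zumba Express.

Yes — it overlaps Zumba Express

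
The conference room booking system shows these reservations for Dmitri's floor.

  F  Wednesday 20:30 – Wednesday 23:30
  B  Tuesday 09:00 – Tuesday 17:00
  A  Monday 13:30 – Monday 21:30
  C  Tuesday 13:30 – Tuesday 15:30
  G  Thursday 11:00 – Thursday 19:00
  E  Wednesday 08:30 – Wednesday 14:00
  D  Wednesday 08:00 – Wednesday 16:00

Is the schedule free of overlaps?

No

Check each pair: they overlap iff neither finishes before the other starts.
Sorted by start: A, B, C, D, E, F, G.
B starts after A ends; A is clear from here.
C starts before B ends → B and C overlap.
That's a conflict, so the schedule is not conflict-free.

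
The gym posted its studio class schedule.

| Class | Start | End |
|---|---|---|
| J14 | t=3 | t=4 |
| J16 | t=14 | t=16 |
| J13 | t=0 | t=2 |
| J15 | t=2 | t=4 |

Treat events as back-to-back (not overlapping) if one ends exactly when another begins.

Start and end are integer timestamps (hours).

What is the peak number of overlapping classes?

Sort all start/end points and keep a running count:
t=0 start J13 → 1
t=2 end J13 → 0
t=2 start J15 → 1
t=3 start J14 → 2
t=4 end J14 → 1
t=4 end J15 → 0
t=14 start J16 → 1
t=16 end J16 → 0
Peak is 2, at t=3 (J14, J15).

2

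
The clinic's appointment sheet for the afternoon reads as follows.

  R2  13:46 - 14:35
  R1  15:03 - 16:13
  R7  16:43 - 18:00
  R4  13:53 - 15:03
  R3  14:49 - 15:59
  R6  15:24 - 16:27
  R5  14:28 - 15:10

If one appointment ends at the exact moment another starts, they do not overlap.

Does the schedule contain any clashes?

Yes

Sorted by start: R2, R4, R5, R3, R1, R6, R7.
R4 starts before R2 ends → R2 and R4 overlap.
That's a conflict, so the schedule is not conflict-free.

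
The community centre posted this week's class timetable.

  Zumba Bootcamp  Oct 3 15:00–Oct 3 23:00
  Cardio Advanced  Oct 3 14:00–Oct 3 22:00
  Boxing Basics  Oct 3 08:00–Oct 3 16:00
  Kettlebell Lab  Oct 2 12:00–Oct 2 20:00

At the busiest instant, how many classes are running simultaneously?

Sort all start/end points and keep a running count:
Oct 2 12:00 start Kettlebell Lab → 1
Oct 2 20:00 end Kettlebell Lab → 0
Oct 3 08:00 start Boxing Basics → 1
Oct 3 14:00 start Cardio Advanced → 2
Oct 3 15:00 start Zumba Bootcamp → 3
Oct 3 16:00 end Boxing Basics → 2
Oct 3 22:00 end Cardio Advanced → 1
Oct 3 23:00 end Zumba Bootcamp → 0
Peak is 3, at Oct 3 15:00 (Boxing Basics, Cardio Advanced, Zumba Bootcamp).

3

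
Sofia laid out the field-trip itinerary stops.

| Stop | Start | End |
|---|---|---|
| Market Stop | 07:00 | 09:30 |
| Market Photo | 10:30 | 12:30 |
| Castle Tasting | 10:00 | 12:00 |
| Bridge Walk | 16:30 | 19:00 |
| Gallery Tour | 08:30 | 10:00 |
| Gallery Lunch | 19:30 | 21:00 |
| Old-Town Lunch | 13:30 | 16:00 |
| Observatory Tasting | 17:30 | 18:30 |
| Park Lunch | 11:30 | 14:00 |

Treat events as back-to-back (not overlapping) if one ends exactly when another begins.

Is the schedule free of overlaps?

Sorted by start: Market Stop, Gallery Tour, Castle Tasting, Market Photo, Park Lunch, Old-Town Lunch, Bridge Walk, Observatory Tasting, Gallery Lunch.
Gallery Tour starts before Market Stop ends → Market Stop and Gallery Tour overlap.
That's a conflict, so the schedule is not conflict-free.

No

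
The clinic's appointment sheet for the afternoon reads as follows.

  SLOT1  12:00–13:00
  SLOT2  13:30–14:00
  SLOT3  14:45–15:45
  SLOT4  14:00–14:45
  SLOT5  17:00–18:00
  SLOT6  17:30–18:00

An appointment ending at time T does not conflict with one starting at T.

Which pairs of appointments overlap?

Two intervals overlap when each starts before the other ends.
Sorted by start: SLOT1, SLOT2, SLOT4, SLOT3, SLOT5, SLOT6.
SLOT2 starts after SLOT1 ends; SLOT1 is clear from here.
SLOT4 starts exactly when SLOT2 ends (back-to-back, no overlap); SLOT2 is clear from here.
SLOT3 starts exactly when SLOT4 ends (back-to-back, no overlap); SLOT4 is clear from here.
SLOT5 starts after SLOT3 ends; SLOT3 is clear from here.
SLOT6 starts before SLOT5 ends → SLOT5 and SLOT6 overlap.

SLOT5 & SLOT6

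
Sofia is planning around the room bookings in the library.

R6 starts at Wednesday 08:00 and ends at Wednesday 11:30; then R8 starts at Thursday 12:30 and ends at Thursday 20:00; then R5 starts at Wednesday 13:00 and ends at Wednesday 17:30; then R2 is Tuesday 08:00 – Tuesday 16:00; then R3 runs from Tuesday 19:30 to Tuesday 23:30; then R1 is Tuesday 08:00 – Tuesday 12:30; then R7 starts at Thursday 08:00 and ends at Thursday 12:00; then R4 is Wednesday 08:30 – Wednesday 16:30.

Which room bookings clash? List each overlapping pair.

Sorted by start: R1, R2, R3, R6, R4, R5, R7, R8.
R2 starts before R1 ends → R1 and R2 overlap.
R3 starts after R1 ends, so R1 has no further overlaps.
R3 starts after R2 ends, so R2 has no further overlaps.
R6 starts after R3 ends, so R3 has no further overlaps.
R4 starts before R6 ends → R6 and R4 overlap.
R5 starts after R6 ends, so R6 has no further overlaps.
R5 starts before R4 ends → R4 and R5 overlap.
R7 starts after R4 ends, so R4 has no further overlaps.
R7 starts after R5 ends, so R5 has no further overlaps.
R8 starts after R7 ends.

R1 & R2, R4 & R5, R4 & R6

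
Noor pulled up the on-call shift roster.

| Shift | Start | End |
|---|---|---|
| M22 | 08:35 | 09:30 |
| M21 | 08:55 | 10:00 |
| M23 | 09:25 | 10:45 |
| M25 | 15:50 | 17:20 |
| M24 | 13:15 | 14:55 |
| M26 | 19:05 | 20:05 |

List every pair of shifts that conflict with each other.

Sorted by start: M22, M21, M23, M24, M25, M26.
M21 starts before M22 ends → M22 and M21 overlap.
M23 starts before M22 ends → M22 and M23 overlap.
M24 starts after M22 ends; M22 is clear from here.
M23 starts before M21 ends → M21 and M23 overlap.
M24 starts after M21 ends; M21 is clear from here.
M24 starts after M23 ends; M23 is clear from here.
M25 starts after M24 ends; M24 is clear from here.
M26 starts after M25 ends.

M21 & M22, M21 & M23, M22 & M23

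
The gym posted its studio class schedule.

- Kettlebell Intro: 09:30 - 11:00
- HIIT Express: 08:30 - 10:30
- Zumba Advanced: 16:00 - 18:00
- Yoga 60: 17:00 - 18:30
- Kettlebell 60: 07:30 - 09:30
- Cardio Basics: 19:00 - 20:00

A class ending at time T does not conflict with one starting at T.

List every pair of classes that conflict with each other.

HIIT Express & Kettlebell 60, HIIT Express & Kettlebell Intro, Yoga 60 & Zumba Advanced

Two intervals overlap when each starts before the other ends.
Sorted by start: Kettlebell 60, HIIT Express, Kettlebell Intro, Zumba Advanced, Yoga 60, Cardio Basics.
HIIT Express starts before Kettlebell 60 ends → Kettlebell 60 and HIIT Express overlap.
Kettlebell Intro starts exactly when Kettlebell 60 ends (back-to-back, no overlap); Kettlebell 60 is clear from here.
Kettlebell Intro starts before HIIT Express ends → HIIT Express and Kettlebell Intro overlap.
Zumba Advanced starts after HIIT Express ends; HIIT Express is clear from here.
Zumba Advanced starts after Kettlebell Intro ends; Kettlebell Intro is clear from here.
Yoga 60 starts before Zumba Advanced ends → Zumba Advanced and Yoga 60 overlap.
Cardio Basics starts after Zumba Advanced ends.
Cardio Basics starts after Yoga 60 ends.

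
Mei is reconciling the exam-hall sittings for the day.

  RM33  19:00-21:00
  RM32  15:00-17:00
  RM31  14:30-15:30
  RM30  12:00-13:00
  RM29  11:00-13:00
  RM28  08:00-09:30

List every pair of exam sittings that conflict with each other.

RM29 & RM30, RM31 & RM32

Sorted by start: RM28, RM29, RM30, RM31, RM32, RM33.
RM29 starts after RM28 ends, so nothing later overlaps RM28 either.
RM30 starts before RM29 ends → RM29 and RM30 overlap.
RM31 starts after RM29 ends, so nothing later overlaps RM29 either.
RM31 starts after RM30 ends, so nothing later overlaps RM30 either.
RM32 starts before RM31 ends → RM31 and RM32 overlap.
RM33 starts after RM31 ends.
RM33 starts after RM32 ends.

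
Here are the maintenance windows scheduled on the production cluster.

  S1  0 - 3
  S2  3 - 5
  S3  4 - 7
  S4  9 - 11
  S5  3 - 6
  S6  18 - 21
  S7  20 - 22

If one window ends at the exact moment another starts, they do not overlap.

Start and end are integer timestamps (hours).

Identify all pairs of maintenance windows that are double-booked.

Sorted by start: S1, S2, S5, S3, S4, S6, S7.
S2 starts exactly when S1 ends (back-to-back, no overlap); S1 is clear from here.
S5 starts before S2 ends → S2 and S5 overlap.
S3 starts before S2 ends → S2 and S3 overlap.
S4 starts after S2 ends; S2 is clear from here.
S3 starts before S5 ends → S5 and S3 overlap.
S4 starts after S5 ends; S5 is clear from here.
S4 starts after S3 ends; S3 is clear from here.
S6 starts after S4 ends; S4 is clear from here.
S7 starts before S6 ends → S6 and S7 overlap.

S2 & S3, S2 & S5, S3 & S5, S6 & S7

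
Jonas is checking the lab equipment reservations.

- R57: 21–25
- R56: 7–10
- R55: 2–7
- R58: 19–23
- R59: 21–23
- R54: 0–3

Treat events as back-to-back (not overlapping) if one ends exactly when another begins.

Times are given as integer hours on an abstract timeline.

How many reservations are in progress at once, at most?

Sort all start/end points and keep a running count:
0 start R54 → 1
2 start R55 → 2
3 end R54 → 1
7 end R55 → 0
7 start R56 → 1
10 end R56 → 0
19 start R58 → 1
21 start R57 → 2
21 start R59 → 3
23 end R58 → 2
23 end R59 → 1
25 end R57 → 0
Peak is 3, at 21 (R57, R58, R59).

3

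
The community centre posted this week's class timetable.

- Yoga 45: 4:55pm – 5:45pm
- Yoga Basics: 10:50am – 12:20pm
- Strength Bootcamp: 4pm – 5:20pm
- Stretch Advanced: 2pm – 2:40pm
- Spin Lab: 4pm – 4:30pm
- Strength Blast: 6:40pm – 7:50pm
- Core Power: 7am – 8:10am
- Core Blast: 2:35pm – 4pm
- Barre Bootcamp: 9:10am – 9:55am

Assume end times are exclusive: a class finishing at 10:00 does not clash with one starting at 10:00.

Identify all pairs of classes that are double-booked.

Core Blast & Stretch Advanced, Spin Lab & Strength Bootcamp, Strength Bootcamp & Yoga 45

Check each pair: they overlap iff neither finishes before the other starts.
Sorted by start: Core Power, Barre Bootcamp, Yoga Basics, Stretch Advanced, Core Blast, Spin Lab, Strength Bootcamp, Yoga 45, Strength Blast.
Barre Bootcamp starts after Core Power ends, so nothing later overlaps Core Power either.
Yoga Basics starts after Barre Bootcamp ends, so nothing later overlaps Barre Bootcamp either.
Stretch Advanced starts after Yoga Basics ends, so nothing later overlaps Yoga Basics either.
Core Blast starts before Stretch Advanced ends → Stretch Advanced and Core Blast overlap.
Spin Lab starts after Stretch Advanced ends, so nothing later overlaps Stretch Advanced either.
Spin Lab starts exactly when Core Blast ends (back-to-back, no overlap), so nothing later overlaps Core Blast either.
Strength Bootcamp starts before Spin Lab ends → Spin Lab and Strength Bootcamp overlap.
Yoga 45 starts after Spin Lab ends, so nothing later overlaps Spin Lab either.
Yoga 45 starts before Strength Bootcamp ends → Strength Bootcamp and Yoga 45 overlap.
Strength Blast starts after Strength Bootcamp ends.
Strength Blast starts after Yoga 45 ends.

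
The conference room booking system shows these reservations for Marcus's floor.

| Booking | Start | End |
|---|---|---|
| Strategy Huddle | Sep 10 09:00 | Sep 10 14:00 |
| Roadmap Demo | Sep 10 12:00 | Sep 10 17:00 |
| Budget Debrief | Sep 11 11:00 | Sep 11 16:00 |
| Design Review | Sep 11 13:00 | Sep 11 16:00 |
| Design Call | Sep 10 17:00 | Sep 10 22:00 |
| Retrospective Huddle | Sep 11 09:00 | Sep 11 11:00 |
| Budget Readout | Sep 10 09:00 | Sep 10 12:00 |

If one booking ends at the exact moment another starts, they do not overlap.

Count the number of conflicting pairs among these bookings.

3

Sorted by start: Strategy Huddle, Budget Readout, Roadmap Demo, Design Call, Retrospective Huddle, Budget Debrief, Design Review.
Budget Readout starts before Strategy Huddle ends → Strategy Huddle and Budget Readout overlap.
Roadmap Demo starts before Strategy Huddle ends → Strategy Huddle and Roadmap Demo overlap.
Design Call starts after Strategy Huddle ends; Strategy Huddle is clear from here.
Roadmap Demo starts exactly when Budget Readout ends (back-to-back, no overlap); Budget Readout is clear from here.
Design Call starts exactly when Roadmap Demo ends (back-to-back, no overlap); Roadmap Demo is clear from here.
Retrospective Huddle starts after Design Call ends; Design Call is clear from here.
Budget Debrief starts exactly when Retrospective Huddle ends (back-to-back, no overlap); Retrospective Huddle is clear from here.
Design Review starts before Budget Debrief ends → Budget Debrief and Design Review overlap.
Overlapping pairs: Budget Debrief & Design Review, Budget Readout & Strategy Huddle, Roadmap Demo & Strategy Huddle — 3 in total.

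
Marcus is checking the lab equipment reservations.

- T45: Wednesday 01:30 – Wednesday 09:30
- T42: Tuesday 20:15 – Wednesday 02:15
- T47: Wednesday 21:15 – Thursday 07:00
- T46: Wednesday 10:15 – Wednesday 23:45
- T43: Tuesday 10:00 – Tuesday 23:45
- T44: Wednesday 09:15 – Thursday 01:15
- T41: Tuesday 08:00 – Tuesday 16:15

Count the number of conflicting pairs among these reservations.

Sorted by start: T41, T43, T42, T45, T44, T46, T47.
T43 starts before T41 ends → T41 and T43 overlap.
T42 starts after T41 ends, so nothing later overlaps T41 either.
T42 starts before T43 ends → T43 and T42 overlap.
T45 starts after T43 ends, so nothing later overlaps T43 either.
T45 starts before T42 ends → T42 and T45 overlap.
T44 starts after T42 ends, so nothing later overlaps T42 either.
T44 starts before T45 ends → T45 and T44 overlap.
T46 starts after T45 ends, so nothing later overlaps T45 either.
T46 starts before T44 ends → T44 and T46 overlap.
T47 starts before T44 ends → T44 and T47 overlap.
T47 starts before T46 ends → T46 and T47 overlap.
Overlapping pairs: T41 & T43, T42 & T43, T42 & T45, T44 & T45, T44 & T46, T44 & T47, T46 & T47 — 7 in total.

7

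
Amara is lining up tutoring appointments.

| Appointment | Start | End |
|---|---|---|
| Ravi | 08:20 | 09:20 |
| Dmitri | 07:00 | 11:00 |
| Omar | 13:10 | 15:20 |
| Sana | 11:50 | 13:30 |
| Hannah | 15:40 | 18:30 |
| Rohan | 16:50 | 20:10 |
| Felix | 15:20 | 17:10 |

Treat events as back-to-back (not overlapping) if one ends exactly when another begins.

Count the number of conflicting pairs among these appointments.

5

Sorted by start: Dmitri, Ravi, Sana, Omar, Felix, Hannah, Rohan.
Ravi starts before Dmitri ends → Dmitri and Ravi overlap.
Sana starts after Dmitri ends, so nothing later overlaps Dmitri either.
Sana starts after Ravi ends, so nothing later overlaps Ravi either.
Omar starts before Sana ends → Sana and Omar overlap.
Felix starts after Sana ends, so nothing later overlaps Sana either.
Felix starts exactly when Omar ends (back-to-back, no overlap), so nothing later overlaps Omar either.
Hannah starts before Felix ends → Felix and Hannah overlap.
Rohan starts before Felix ends → Felix and Rohan overlap.
Rohan starts before Hannah ends → Hannah and Rohan overlap.
Overlapping pairs: Dmitri & Ravi, Felix & Hannah, Felix & Rohan, Hannah & Rohan, Omar & Sana — 5 in total.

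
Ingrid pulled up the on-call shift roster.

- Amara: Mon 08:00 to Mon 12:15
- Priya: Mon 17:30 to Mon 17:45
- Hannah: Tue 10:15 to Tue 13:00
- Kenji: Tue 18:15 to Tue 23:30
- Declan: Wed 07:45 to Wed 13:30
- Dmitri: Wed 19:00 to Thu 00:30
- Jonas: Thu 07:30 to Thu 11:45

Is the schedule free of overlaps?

Yes

Two intervals overlap when each starts before the other ends.
Sorted by start: Amara, Priya, Hannah, Kenji, Declan, Dmitri, Jonas.
Priya starts after Amara ends, so nothing later overlaps Amara either.
Hannah starts after Priya ends, so nothing later overlaps Priya either.
Kenji starts after Hannah ends, so nothing later overlaps Hannah either.
Declan starts after Kenji ends, so nothing later overlaps Kenji either.
Dmitri starts after Declan ends, so nothing later overlaps Declan either.
Jonas starts after Dmitri ends.
Every pair is clear; the schedule has no overlaps.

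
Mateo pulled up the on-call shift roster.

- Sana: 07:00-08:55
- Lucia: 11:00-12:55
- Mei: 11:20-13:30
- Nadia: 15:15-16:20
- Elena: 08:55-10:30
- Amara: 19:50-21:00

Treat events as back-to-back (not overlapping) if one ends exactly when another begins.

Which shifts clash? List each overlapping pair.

Lucia & Mei

Sorted by start: Sana, Elena, Lucia, Mei, Nadia, Amara.
Elena starts exactly when Sana ends (back-to-back, no overlap) — done with Sana.
Lucia starts after Elena ends — done with Elena.
Mei starts before Lucia ends → Lucia and Mei overlap.
Nadia starts after Lucia ends — done with Lucia.
Nadia starts after Mei ends — done with Mei.
Amara starts after Nadia ends.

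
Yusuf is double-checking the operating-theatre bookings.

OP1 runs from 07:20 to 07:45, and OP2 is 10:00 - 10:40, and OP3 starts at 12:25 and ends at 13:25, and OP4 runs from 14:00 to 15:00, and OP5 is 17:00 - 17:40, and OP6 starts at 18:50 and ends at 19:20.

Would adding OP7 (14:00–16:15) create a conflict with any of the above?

Yes — it overlaps OP4

OP1: ends 07:45 at or before OP7 starts 14:00 → clear.
OP2: ends 10:40 at or before OP7 starts 14:00 → clear.
OP3: ends 13:25 at or before OP7 starts 14:00 → clear.
OP4: starts 14:00 before OP7 ends 16:15, and ends 15:00 after OP7 starts 14:00 → overlap.
OP5: starts 17:00 at or after OP7 ends 16:15 → clear.
OP6: starts 18:50 at or after OP7 ends 16:15 → clear.
OP7 overlaps OP4.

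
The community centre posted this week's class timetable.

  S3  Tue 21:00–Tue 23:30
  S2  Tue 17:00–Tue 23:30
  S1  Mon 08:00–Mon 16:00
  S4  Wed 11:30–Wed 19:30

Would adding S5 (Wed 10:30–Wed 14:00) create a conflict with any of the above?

S1: ends Mon 16:00 at or before S5 starts Wed 10:30 → clear.
S2: ends Tue 23:30 at or before S5 starts Wed 10:30 → clear.
S3: ends Tue 23:30 at or before S5 starts Wed 10:30 → clear.
S4: starts Wed 11:30 before S5 ends Wed 14:00, and ends Wed 19:30 after S5 starts Wed 10:30 → overlap.
S5 overlaps S4.

Yes — it overlaps S4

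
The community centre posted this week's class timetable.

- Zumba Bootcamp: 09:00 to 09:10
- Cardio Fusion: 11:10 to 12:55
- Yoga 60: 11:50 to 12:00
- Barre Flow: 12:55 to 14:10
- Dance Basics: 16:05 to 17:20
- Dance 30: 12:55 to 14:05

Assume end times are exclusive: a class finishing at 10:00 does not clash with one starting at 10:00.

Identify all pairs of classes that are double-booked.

Check each pair: they overlap iff neither finishes before the other starts.
Sorted by start: Zumba Bootcamp, Cardio Fusion, Yoga 60, Barre Flow, Dance 30, Dance Basics.
Cardio Fusion starts after Zumba Bootcamp ends, so Zumba Bootcamp has no further overlaps.
Yoga 60 starts before Cardio Fusion ends → Cardio Fusion and Yoga 60 overlap.
Barre Flow starts exactly when Cardio Fusion ends (back-to-back, no overlap), so Cardio Fusion has no further overlaps.
Barre Flow starts after Yoga 60 ends, so Yoga 60 has no further overlaps.
Dance 30 starts before Barre Flow ends → Barre Flow and Dance 30 overlap.
Dance Basics starts after Barre Flow ends.
Dance Basics starts after Dance 30 ends.

Barre Flow & Dance 30, Cardio Fusion & Yoga 60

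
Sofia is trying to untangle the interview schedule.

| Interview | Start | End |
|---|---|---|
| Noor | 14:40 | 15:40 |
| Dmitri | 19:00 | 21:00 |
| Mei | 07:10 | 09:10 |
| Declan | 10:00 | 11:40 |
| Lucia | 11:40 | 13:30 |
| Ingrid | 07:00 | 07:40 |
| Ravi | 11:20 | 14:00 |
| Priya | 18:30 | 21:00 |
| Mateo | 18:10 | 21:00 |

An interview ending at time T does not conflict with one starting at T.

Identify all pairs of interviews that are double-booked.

Declan & Ravi, Dmitri & Mateo, Dmitri & Priya, Ingrid & Mei, Lucia & Ravi, Mateo & Priya

Two intervals overlap when each starts before the other ends.
Sorted by start: Ingrid, Mei, Declan, Ravi, Lucia, Noor, Mateo, Priya, Dmitri.
Mei starts before Ingrid ends → Ingrid and Mei overlap.
Declan starts after Ingrid ends; Ingrid is clear from here.
Declan starts after Mei ends; Mei is clear from here.
Ravi starts before Declan ends → Declan and Ravi overlap.
Lucia starts exactly when Declan ends (back-to-back, no overlap); Declan is clear from here.
Lucia starts before Ravi ends → Ravi and Lucia overlap.
Noor starts after Ravi ends; Ravi is clear from here.
Noor starts after Lucia ends; Lucia is clear from here.
Mateo starts after Noor ends; Noor is clear from here.
Priya starts before Mateo ends → Mateo and Priya overlap.
Dmitri starts before Mateo ends → Mateo and Dmitri overlap.
Dmitri starts before Priya ends → Priya and Dmitri overlap.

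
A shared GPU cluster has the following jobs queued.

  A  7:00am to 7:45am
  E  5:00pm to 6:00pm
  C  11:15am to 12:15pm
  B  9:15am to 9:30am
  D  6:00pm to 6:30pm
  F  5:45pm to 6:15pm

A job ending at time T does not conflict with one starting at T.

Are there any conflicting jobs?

Sorted by start: A, B, C, E, F, D.
B starts after A ends, so A has no further overlaps.
C starts after B ends, so B has no further overlaps.
E starts after C ends, so C has no further overlaps.
F starts before E ends → E and F overlap.
That's a conflict, so the schedule is not conflict-free.

Yes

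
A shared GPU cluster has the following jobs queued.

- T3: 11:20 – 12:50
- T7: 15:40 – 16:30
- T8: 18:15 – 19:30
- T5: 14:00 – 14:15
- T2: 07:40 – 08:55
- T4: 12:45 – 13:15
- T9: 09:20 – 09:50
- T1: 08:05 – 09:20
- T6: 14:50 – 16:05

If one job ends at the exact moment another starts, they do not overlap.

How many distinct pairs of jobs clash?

Sorted by start: T2, T1, T9, T3, T4, T5, T6, T7, T8.
T1 starts before T2 ends → T2 and T1 overlap.
T9 starts after T2 ends — done with T2.
T9 starts exactly when T1 ends (back-to-back, no overlap) — done with T1.
T3 starts after T9 ends — done with T9.
T4 starts before T3 ends → T3 and T4 overlap.
T5 starts after T3 ends — done with T3.
T5 starts after T4 ends — done with T4.
T6 starts after T5 ends — done with T5.
T7 starts before T6 ends → T6 and T7 overlap.
T8 starts after T6 ends.
T8 starts after T7 ends.
Overlapping pairs: T1 & T2, T3 & T4, T6 & T7 — 3 in total.

3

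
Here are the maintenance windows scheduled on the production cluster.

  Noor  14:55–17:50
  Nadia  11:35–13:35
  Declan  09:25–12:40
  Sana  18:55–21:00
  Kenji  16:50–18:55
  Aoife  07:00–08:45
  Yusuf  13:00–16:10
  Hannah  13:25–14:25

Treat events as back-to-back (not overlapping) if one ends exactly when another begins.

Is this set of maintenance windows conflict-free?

No

Check each pair: they overlap iff neither finishes before the other starts.
Sorted by start: Aoife, Declan, Nadia, Yusuf, Hannah, Noor, Kenji, Sana.
Declan starts after Aoife ends — done with Aoife.
Nadia starts before Declan ends → Declan and Nadia overlap.
That's a conflict, so the schedule is not conflict-free.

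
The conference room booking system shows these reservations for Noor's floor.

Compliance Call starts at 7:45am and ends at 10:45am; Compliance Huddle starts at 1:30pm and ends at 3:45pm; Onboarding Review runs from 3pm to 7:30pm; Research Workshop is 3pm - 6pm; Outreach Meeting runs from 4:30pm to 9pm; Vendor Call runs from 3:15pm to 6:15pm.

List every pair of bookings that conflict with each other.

Sorted by start: Compliance Call, Compliance Huddle, Onboarding Review, Research Workshop, Vendor Call, Outreach Meeting.
Compliance Huddle starts after Compliance Call ends, so Compliance Call has no further overlaps.
Onboarding Review starts before Compliance Huddle ends → Compliance Huddle and Onboarding Review overlap.
Research Workshop starts before Compliance Huddle ends → Compliance Huddle and Research Workshop overlap.
Vendor Call starts before Compliance Huddle ends → Compliance Huddle and Vendor Call overlap.
Outreach Meeting starts after Compliance Huddle ends.
Research Workshop starts before Onboarding Review ends → Onboarding Review and Research Workshop overlap.
Vendor Call starts before Onboarding Review ends → Onboarding Review and Vendor Call overlap.
Outreach Meeting starts before Onboarding Review ends → Onboarding Review and Outreach Meeting overlap.
Vendor Call starts before Research Workshop ends → Research Workshop and Vendor Call overlap.
Outreach Meeting starts before Research Workshop ends → Research Workshop and Outreach Meeting overlap.
Outreach Meeting starts before Vendor Call ends → Vendor Call and Outreach Meeting overlap.

Compliance Huddle & Onboarding Review, Compliance Huddle & Research Workshop, Compliance Huddle & Vendor Call, Onboarding Review & Outreach Meeting, Onboarding Review & Research Workshop, Onboarding Review & Vendor Call, Outreach Meeting & Research Workshop, Outreach Meeting & Vendor Call, Research Workshop & Vendor Call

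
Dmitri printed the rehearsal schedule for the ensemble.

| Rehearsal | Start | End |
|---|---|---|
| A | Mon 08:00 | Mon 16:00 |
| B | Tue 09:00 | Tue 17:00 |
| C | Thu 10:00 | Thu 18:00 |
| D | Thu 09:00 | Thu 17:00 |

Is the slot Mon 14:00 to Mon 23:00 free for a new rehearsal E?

A: starts Mon 08:00 before E ends Mon 23:00, and ends Mon 16:00 after E starts Mon 14:00 → overlap.
B: starts Tue 09:00 at or after E ends Mon 23:00 → clear.
D: starts Thu 09:00 at or after E ends Mon 23:00 → clear.
C: starts Thu 10:00 at or after E ends Mon 23:00 → clear.
E overlaps A.

No — it overlaps A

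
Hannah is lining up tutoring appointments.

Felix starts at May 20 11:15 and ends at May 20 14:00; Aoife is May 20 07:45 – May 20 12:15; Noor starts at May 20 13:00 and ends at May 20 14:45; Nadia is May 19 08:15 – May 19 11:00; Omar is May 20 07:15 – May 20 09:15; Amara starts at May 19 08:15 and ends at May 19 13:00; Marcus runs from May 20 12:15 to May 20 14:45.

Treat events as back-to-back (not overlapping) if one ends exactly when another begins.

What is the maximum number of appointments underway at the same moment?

Walk through starts and ends in time order (an end at T is processed before a start at T):
May 19 08:15 start Amara → 1
May 19 08:15 start Nadia → 2
May 19 11:00 end Nadia → 1
May 19 13:00 end Amara → 0
May 20 07:15 start Omar → 1
May 20 07:45 start Aoife → 2
May 20 09:15 end Omar → 1
May 20 11:15 start Felix → 2
May 20 12:15 end Aoife → 1
May 20 12:15 start Marcus → 2
May 20 13:00 start Noor → 3
May 20 14:00 end Felix → 2
May 20 14:45 end Marcus → 1
May 20 14:45 end Noor → 0
Peak is 3, at May 20 13:00 (Felix, Marcus, Noor).

3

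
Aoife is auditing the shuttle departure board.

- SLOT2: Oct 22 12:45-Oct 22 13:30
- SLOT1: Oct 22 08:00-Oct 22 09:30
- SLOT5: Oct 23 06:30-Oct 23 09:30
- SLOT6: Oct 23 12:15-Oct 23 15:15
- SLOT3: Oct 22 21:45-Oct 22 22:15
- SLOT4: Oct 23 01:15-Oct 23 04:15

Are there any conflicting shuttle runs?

Check each pair: they overlap iff neither finishes before the other starts.
Sorted by start: SLOT1, SLOT2, SLOT3, SLOT4, SLOT5, SLOT6.
SLOT2 starts after SLOT1 ends, so nothing later overlaps SLOT1 either.
SLOT3 starts after SLOT2 ends, so nothing later overlaps SLOT2 either.
SLOT4 starts after SLOT3 ends, so nothing later overlaps SLOT3 either.
SLOT5 starts after SLOT4 ends, so nothing later overlaps SLOT4 either.
SLOT6 starts after SLOT5 ends.
Every pair is clear; the schedule has no overlaps.

No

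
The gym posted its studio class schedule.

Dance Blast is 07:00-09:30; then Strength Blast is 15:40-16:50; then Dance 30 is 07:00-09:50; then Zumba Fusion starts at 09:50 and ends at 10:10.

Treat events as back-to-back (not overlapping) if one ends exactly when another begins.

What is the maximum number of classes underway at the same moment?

Sort all start/end points and keep a running count:
07:00 start Dance 30 → 1
07:00 start Dance Blast → 2
09:30 end Dance Blast → 1
09:50 end Dance 30 → 0
09:50 start Zumba Fusion → 1
10:10 end Zumba Fusion → 0
15:40 start Strength Blast → 1
16:50 end Strength Blast → 0
Peak is 2, at 07:00 (Dance 30, Dance Blast).

2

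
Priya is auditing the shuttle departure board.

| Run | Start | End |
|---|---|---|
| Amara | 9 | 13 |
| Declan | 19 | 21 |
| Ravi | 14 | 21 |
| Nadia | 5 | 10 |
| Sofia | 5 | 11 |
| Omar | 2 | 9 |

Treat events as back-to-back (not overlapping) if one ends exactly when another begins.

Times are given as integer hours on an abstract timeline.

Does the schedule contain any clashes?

Sorted by start: Omar, Sofia, Nadia, Amara, Ravi, Declan.
Sofia starts before Omar ends → Omar and Sofia overlap.
That's a conflict, so the schedule is not conflict-free.

Yes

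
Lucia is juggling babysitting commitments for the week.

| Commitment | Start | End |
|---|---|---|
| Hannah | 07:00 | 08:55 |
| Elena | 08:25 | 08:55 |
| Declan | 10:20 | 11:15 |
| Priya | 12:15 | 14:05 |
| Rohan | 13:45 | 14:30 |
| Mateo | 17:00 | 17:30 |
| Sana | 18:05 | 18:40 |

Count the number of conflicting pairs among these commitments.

Sorted by start: Hannah, Elena, Declan, Priya, Rohan, Mateo, Sana.
Elena starts before Hannah ends → Hannah and Elena overlap.
Declan starts after Hannah ends, so nothing later overlaps Hannah either.
Declan starts after Elena ends, so nothing later overlaps Elena either.
Priya starts after Declan ends, so nothing later overlaps Declan either.
Rohan starts before Priya ends → Priya and Rohan overlap.
Mateo starts after Priya ends, so nothing later overlaps Priya either.
Mateo starts after Rohan ends, so nothing later overlaps Rohan either.
Sana starts after Mateo ends.
Overlapping pairs: Elena & Hannah, Priya & Rohan — 2 in total.

2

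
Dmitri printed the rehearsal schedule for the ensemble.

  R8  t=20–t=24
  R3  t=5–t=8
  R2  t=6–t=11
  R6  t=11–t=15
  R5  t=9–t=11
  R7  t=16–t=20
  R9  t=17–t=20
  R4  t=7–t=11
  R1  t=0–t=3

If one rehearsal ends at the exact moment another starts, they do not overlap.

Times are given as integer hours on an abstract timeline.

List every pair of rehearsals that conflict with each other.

Sorted by start: R1, R3, R2, R4, R5, R6, R7, R9, R8.
R3 starts after R1 ends; R1 is clear from here.
R2 starts before R3 ends → R3 and R2 overlap.
R4 starts before R3 ends → R3 and R4 overlap.
R5 starts after R3 ends; R3 is clear from here.
R4 starts before R2 ends → R2 and R4 overlap.
R5 starts before R2 ends → R2 and R5 overlap.
R6 starts exactly when R2 ends (back-to-back, no overlap); R2 is clear from here.
R5 starts before R4 ends → R4 and R5 overlap.
R6 starts exactly when R4 ends (back-to-back, no overlap); R4 is clear from here.
R6 starts exactly when R5 ends (back-to-back, no overlap); R5 is clear from here.
R7 starts after R6 ends; R6 is clear from here.
R9 starts before R7 ends → R7 and R9 overlap.
R8 starts exactly when R7 ends (back-to-back, no overlap).
R8 starts exactly when R9 ends (back-to-back, no overlap).

R2 & R3, R2 & R4, R2 & R5, R3 & R4, R4 & R5, R7 & R9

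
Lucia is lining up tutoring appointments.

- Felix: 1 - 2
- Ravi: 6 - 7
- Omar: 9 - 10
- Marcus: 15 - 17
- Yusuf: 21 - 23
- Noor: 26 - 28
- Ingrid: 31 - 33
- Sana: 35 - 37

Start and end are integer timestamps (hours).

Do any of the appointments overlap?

Two intervals overlap when each starts before the other ends.
Sorted by start: Felix, Ravi, Omar, Marcus, Yusuf, Noor, Ingrid, Sana.
Ravi starts after Felix ends, so Felix has no further overlaps.
Omar starts after Ravi ends, so Ravi has no further overlaps.
Marcus starts after Omar ends, so Omar has no further overlaps.
Yusuf starts after Marcus ends, so Marcus has no further overlaps.
Noor starts after Yusuf ends, so Yusuf has no further overlaps.
Ingrid starts after Noor ends, so Noor has no further overlaps.
Sana starts after Ingrid ends.
Every pair is clear; the schedule has no overlaps.

No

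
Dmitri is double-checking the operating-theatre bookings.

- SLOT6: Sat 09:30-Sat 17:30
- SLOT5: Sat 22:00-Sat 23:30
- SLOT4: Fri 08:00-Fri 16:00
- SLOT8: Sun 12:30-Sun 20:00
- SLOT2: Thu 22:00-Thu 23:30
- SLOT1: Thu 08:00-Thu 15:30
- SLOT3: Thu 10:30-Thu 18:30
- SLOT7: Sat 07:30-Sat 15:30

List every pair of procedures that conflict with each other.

SLOT1 & SLOT3, SLOT6 & SLOT7

Two intervals overlap when each starts before the other ends.
Sorted by start: SLOT1, SLOT3, SLOT2, SLOT4, SLOT7, SLOT6, SLOT5, SLOT8.
SLOT3 starts before SLOT1 ends → SLOT1 and SLOT3 overlap.
SLOT2 starts after SLOT1 ends — done with SLOT1.
SLOT2 starts after SLOT3 ends — done with SLOT3.
SLOT4 starts after SLOT2 ends — done with SLOT2.
SLOT7 starts after SLOT4 ends — done with SLOT4.
SLOT6 starts before SLOT7 ends → SLOT7 and SLOT6 overlap.
SLOT5 starts after SLOT7 ends — done with SLOT7.
SLOT5 starts after SLOT6 ends — done with SLOT6.
SLOT8 starts after SLOT5 ends.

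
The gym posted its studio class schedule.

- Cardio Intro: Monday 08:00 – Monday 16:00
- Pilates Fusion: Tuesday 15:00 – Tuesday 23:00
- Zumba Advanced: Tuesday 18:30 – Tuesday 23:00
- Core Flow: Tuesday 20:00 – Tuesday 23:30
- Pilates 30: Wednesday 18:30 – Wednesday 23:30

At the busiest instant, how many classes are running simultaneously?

Sweep the timeline, counting +1 at each start and −1 at each end (ends before starts at a tie):
Monday 08:00 start Cardio Intro → 1
Monday 16:00 end Cardio Intro → 0
Tuesday 15:00 start Pilates Fusion → 1
Tuesday 18:30 start Zumba Advanced → 2
Tuesday 20:00 start Core Flow → 3
Tuesday 23:00 end Pilates Fusion → 2
Tuesday 23:00 end Zumba Advanced → 1
Tuesday 23:30 end Core Flow → 0
Wednesday 18:30 start Pilates 30 → 1
Wednesday 23:30 end Pilates 30 → 0
Peak is 3, at Tuesday 20:00 (Core Flow, Pilates Fusion, Zumba Advanced).

3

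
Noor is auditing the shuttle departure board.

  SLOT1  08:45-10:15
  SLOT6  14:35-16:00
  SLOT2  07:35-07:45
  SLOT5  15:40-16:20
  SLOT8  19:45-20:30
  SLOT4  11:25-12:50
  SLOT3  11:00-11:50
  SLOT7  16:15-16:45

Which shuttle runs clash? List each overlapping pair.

Sorted by start: SLOT2, SLOT1, SLOT3, SLOT4, SLOT6, SLOT5, SLOT7, SLOT8.
SLOT1 starts after SLOT2 ends; SLOT2 is clear from here.
SLOT3 starts after SLOT1 ends; SLOT1 is clear from here.
SLOT4 starts before SLOT3 ends → SLOT3 and SLOT4 overlap.
SLOT6 starts after SLOT3 ends; SLOT3 is clear from here.
SLOT6 starts after SLOT4 ends; SLOT4 is clear from here.
SLOT5 starts before SLOT6 ends → SLOT6 and SLOT5 overlap.
SLOT7 starts after SLOT6 ends; SLOT6 is clear from here.
SLOT7 starts before SLOT5 ends → SLOT5 and SLOT7 overlap.
SLOT8 starts after SLOT5 ends.
SLOT8 starts after SLOT7 ends.

SLOT3 & SLOT4, SLOT5 & SLOT6, SLOT5 & SLOT7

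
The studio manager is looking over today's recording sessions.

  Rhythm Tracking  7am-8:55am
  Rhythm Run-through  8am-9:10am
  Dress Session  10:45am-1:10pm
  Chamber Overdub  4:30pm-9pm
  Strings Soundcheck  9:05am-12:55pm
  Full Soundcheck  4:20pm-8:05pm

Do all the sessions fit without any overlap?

No

Sorted by start: Rhythm Tracking, Rhythm Run-through, Strings Soundcheck, Dress Session, Full Soundcheck, Chamber Overdub.
Rhythm Run-through starts before Rhythm Tracking ends → Rhythm Tracking and Rhythm Run-through overlap.
That's a conflict, so the schedule is not conflict-free.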